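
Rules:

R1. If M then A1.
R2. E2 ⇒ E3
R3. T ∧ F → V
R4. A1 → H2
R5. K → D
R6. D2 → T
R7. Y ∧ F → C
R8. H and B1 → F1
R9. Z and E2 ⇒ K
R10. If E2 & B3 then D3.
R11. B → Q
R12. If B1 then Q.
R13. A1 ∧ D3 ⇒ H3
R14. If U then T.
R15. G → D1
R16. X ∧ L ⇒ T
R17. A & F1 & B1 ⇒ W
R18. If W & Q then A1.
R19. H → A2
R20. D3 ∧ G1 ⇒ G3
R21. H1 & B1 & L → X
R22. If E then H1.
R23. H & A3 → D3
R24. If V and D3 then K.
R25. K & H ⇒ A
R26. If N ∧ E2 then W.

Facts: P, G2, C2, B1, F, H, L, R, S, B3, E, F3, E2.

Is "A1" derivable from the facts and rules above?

Yes

F1  (by R8: H, B1)
D3  (by R10: E2, B3)
Q  (by R12: B1)
H1  (by R22: E)
X  (by R21: H1, B1, L)
T  (by R16: X, L)
V  (by R3: T, F)
K  (by R24: V, D3)
A  (by R25: K, H)
W  (by R17: A, F1, B1)
A1  (by R18: W, Q)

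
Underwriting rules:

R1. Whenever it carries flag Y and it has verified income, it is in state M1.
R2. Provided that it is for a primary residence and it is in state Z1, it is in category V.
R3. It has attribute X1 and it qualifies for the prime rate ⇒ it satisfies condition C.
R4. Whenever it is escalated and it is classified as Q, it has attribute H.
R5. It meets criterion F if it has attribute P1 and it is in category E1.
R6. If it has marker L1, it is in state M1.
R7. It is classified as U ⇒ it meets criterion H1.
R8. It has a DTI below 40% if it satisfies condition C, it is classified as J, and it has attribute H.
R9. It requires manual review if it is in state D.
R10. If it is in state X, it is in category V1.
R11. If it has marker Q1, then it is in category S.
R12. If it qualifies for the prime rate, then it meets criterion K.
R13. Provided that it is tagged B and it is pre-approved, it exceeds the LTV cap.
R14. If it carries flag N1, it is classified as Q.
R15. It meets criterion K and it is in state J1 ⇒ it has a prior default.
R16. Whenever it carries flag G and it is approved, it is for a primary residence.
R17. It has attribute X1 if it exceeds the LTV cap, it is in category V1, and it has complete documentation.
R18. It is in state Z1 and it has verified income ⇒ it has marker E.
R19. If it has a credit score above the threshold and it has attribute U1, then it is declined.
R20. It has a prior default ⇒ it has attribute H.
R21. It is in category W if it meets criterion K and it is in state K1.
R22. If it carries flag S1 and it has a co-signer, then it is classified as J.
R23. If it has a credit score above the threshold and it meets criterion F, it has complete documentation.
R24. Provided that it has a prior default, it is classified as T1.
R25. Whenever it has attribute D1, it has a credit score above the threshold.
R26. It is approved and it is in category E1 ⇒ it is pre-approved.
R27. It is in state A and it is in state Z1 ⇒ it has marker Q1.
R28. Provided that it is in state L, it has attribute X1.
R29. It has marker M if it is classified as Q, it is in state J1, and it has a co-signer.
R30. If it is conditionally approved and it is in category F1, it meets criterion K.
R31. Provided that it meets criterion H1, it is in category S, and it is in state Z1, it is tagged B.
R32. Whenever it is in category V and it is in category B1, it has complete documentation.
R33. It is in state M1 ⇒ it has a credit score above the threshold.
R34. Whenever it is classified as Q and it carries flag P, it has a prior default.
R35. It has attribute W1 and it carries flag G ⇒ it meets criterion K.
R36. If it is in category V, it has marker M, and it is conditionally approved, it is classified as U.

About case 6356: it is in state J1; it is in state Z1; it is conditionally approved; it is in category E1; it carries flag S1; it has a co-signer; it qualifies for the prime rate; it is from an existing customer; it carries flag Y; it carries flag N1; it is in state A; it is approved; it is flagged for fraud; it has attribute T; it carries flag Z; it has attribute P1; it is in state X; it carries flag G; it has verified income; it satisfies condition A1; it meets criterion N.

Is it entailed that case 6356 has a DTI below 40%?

By R1 (it carries flag Y, it has verified income): it is in state M1.
By R5 (it has attribute P1, it is in category E1): it meets criterion F.
By R10 (it is in state X): it is in category V1.
By R12 (it qualifies for the prime rate): it meets criterion K.
By R14 (it carries flag N1): it is classified as Q.
By R15 (it meets criterion K, it is in state J1): it has a prior default.
By R16 (it carries flag G, it is approved): it is for a primary residence.
By R20 (it has a prior default): it has attribute H.
By R22 (it carries flag S1, it has a co-signer): it is classified as J.
By R26 (it is approved, it is in category E1): it is pre-approved.
By R27 (it is in state A, it is in state Z1): it has marker Q1.
By R29 (it is classified as Q, it is in state J1, it has a co-signer): it has marker M.
By R33 (it is in state M1): it has a credit score above the threshold.
By R2 (it is for a primary residence, it is in state Z1): it is in category V.
By R11 (it has marker Q1): it is in category S.
By R23 (it has a credit score above the threshold, it meets criterion F): it has complete documentation.
By R36 (it is in category V, it has marker M, it is conditionally approved): it is classified as U.
By R7 (it is classified as U): it meets criterion H1.
By R31 (it meets criterion H1, it is in category S, it is in state Z1): it is tagged B.
By R13 (it is tagged B, it is pre-approved): it exceeds the LTV cap.
By R17 (it exceeds the LTV cap, it is in category V1, it has complete documentation): it has attribute X1.
By R3 (it has attribute X1, it qualifies for the prime rate): it satisfies condition C.
By R8 (it satisfies condition C, it is classified as J, it has attribute H): it has a DTI below 40%.

Yes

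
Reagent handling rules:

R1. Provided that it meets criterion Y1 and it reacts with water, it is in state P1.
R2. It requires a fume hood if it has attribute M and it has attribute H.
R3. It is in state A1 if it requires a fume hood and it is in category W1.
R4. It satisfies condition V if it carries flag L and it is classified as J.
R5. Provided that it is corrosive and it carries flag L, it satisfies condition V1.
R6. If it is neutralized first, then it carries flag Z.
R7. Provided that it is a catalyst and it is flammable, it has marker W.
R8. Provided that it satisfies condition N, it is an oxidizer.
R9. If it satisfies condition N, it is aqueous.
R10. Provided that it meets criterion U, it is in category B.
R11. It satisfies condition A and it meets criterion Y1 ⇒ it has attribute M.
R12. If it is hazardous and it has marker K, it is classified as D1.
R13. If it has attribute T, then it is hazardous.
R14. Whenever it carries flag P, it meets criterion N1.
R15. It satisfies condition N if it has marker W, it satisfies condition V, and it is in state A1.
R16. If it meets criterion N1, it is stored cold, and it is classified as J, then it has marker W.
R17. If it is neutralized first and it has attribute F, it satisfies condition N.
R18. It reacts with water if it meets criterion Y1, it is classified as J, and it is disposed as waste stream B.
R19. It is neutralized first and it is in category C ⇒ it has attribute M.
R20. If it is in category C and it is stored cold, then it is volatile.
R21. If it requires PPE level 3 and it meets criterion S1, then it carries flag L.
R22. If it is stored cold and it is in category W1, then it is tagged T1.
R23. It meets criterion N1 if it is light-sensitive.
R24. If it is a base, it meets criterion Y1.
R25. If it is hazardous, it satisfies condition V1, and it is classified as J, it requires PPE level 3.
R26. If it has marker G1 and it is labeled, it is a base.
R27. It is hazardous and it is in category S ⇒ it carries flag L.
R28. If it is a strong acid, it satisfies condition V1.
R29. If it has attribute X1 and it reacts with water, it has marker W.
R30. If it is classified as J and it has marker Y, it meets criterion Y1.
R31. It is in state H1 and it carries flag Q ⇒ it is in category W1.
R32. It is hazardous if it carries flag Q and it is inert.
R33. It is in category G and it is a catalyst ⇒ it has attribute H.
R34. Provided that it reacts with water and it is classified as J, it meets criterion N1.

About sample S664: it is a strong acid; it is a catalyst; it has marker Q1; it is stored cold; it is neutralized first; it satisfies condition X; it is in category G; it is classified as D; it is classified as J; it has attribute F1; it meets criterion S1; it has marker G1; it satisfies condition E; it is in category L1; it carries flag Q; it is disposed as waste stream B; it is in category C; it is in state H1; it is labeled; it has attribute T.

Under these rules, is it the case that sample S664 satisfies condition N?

By R13 (it has attribute T): it is hazardous.
By R19 (it is neutralized first, it is in category C): it has attribute M.
By R26 (it has marker G1, it is labeled): it is a base.
By R28 (it is a strong acid): it satisfies condition V1.
By R31 (it is in state H1, it carries flag Q): it is in category W1.
By R33 (it is in category G, it is a catalyst): it has attribute H.
By R2 (it has attribute M, it has attribute H): it requires a fume hood.
By R3 (it requires a fume hood, it is in category W1): it is in state A1.
By R24 (it is a base): it meets criterion Y1.
By R25 (it is hazardous, it satisfies condition V1, it is classified as J): it requires PPE level 3.
By R18 (it meets criterion Y1, it is classified as J, it is disposed as waste stream B): it reacts with water.
By R21 (it requires PPE level 3, it meets criterion S1): it carries flag L.
By R34 (it reacts with water, it is classified as J): it meets criterion N1.
By R4 (it carries flag L, it is classified as J): it satisfies condition V.
By R16 (it meets criterion N1, it is stored cold, it is classified as J): it has marker W.
By R15 (it has marker W, it satisfies condition V, it is in state A1): it satisfies condition N.

Yes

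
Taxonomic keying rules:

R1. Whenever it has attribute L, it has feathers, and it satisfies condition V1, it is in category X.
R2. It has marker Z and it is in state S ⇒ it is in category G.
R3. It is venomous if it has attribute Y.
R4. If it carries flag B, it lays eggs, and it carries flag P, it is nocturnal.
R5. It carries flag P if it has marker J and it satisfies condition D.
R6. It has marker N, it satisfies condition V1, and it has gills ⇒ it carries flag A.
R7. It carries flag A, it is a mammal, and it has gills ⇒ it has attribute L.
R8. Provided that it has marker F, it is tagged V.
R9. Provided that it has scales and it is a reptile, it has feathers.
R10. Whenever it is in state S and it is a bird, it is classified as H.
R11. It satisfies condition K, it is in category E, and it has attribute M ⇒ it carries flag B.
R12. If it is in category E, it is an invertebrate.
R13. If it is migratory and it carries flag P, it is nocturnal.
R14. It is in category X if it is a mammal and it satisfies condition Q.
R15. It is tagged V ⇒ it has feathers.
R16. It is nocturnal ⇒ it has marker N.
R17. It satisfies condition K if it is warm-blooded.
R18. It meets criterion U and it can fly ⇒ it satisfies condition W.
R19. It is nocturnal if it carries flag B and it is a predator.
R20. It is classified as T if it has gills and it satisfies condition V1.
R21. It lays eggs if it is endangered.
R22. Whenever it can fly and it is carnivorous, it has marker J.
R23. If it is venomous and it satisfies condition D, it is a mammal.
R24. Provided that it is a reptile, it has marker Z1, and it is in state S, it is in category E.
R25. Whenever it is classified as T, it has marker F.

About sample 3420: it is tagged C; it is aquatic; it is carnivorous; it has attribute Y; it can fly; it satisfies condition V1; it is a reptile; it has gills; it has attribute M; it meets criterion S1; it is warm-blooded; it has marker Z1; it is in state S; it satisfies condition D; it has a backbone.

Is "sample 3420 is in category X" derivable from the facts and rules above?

No

Forward chaining from the given facts derives: is venomous, satisfies condition K, is classified as T, has marker J, is a mammal, is in category E, has marker F, carries flag P, is tagged V, carries flag B, is an invertebrate, has feathers.
Rules concluding "it is in category X": R1 needs "it has attribute L"; R14 needs "it satisfies condition Q" — none of these are established.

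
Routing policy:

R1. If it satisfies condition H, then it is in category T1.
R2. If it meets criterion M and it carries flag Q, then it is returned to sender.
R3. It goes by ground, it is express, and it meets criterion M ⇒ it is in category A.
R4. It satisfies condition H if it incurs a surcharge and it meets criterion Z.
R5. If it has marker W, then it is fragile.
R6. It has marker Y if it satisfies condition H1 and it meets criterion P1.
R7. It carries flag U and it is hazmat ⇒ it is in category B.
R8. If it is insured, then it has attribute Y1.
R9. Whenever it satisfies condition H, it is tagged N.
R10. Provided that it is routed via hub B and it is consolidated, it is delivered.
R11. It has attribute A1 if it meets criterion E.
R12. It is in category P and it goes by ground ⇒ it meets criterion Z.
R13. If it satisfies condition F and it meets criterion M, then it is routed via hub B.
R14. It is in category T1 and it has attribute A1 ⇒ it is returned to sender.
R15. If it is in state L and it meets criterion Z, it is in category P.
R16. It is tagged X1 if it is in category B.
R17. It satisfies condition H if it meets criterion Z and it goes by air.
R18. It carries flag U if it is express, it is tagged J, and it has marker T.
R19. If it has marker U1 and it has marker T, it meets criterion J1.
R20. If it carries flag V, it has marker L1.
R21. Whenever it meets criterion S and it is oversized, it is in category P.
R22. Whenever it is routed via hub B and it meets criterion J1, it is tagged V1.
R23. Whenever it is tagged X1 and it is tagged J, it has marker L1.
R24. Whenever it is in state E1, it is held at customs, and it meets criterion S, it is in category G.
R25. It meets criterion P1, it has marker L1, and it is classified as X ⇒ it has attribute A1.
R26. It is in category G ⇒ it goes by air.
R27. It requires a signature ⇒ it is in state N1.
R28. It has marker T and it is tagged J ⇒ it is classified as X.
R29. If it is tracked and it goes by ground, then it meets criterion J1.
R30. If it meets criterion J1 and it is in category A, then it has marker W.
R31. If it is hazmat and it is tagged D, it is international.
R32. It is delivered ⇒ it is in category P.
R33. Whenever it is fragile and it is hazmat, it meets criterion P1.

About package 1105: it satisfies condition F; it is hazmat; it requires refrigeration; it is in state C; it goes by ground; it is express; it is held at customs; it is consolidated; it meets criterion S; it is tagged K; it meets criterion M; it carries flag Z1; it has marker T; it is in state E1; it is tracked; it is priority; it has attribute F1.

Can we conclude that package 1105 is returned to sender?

Forward chaining from the given facts derives: is in category A, is routed via hub B, is in category G, goes by air, meets criterion J1, has marker W, is fragile, is delivered, is tagged V1, is in category P, meets criterion P1, meets criterion Z, satisfies condition H, is in category T1, is tagged N.
Rules concluding "it is returned to sender": R2 needs "it carries flag Q"; R14 needs "it has attribute A1" — none of these are established.

No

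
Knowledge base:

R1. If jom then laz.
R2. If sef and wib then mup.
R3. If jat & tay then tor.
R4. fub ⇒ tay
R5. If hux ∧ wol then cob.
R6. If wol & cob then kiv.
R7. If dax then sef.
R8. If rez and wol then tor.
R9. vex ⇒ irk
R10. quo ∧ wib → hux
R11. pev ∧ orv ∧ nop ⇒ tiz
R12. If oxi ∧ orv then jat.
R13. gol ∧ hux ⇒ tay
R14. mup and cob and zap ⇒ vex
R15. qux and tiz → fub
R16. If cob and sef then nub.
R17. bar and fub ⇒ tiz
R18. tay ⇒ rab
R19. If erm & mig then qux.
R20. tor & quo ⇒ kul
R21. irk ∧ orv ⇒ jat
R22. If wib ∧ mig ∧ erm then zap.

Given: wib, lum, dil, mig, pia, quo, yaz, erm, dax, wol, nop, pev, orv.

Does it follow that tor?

sef  (by R7: dax)
hux  (by R10: quo, wib)
tiz  (by R11: pev, orv, nop)
qux  (by R19: erm, mig)
zap  (by R22: wib, mig, erm)
mup  (by R2: sef, wib)
cob  (by R5: hux, wol)
vex  (by R14: mup, cob, zap)
fub  (by R15: qux, tiz)
tay  (by R4: fub)
irk  (by R9: vex)
jat  (by R21: irk, orv)
tor  (by R3: jat, tay)

Yes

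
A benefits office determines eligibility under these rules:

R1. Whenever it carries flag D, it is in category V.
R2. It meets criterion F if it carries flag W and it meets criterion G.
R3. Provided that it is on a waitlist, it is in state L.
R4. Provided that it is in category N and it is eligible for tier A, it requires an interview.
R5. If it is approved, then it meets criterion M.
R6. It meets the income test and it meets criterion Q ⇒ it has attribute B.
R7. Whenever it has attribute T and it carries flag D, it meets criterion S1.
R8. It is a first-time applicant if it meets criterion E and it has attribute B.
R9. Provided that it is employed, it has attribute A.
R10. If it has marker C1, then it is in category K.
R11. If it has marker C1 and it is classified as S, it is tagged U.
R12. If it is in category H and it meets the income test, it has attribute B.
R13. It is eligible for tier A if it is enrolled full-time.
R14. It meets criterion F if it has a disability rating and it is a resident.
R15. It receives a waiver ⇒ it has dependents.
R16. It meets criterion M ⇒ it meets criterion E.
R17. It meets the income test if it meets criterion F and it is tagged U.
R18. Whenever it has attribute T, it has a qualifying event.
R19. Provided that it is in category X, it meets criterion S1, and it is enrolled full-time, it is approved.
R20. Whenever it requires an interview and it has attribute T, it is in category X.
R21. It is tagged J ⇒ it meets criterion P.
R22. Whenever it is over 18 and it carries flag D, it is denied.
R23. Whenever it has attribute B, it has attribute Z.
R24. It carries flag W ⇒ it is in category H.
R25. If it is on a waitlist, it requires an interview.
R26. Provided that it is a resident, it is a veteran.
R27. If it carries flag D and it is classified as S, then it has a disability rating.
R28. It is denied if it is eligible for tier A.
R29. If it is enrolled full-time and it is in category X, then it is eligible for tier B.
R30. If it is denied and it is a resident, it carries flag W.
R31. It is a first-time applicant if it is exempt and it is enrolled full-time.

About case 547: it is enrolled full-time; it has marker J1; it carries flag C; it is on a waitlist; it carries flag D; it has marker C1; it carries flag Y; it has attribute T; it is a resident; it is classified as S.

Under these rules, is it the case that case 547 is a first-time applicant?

By R7 (it has attribute T, it carries flag D): it meets criterion S1.
By R11 (it has marker C1, it is classified as S): it is tagged U.
By R13 (it is enrolled full-time): it is eligible for tier A.
By R25 (it is on a waitlist): it requires an interview.
By R27 (it carries flag D, it is classified as S): it has a disability rating.
By R28 (it is eligible for tier A): it is denied.
By R30 (it is denied, it is a resident): it carries flag W.
By R14 (it has a disability rating, it is a resident): it meets criterion F.
By R17 (it meets criterion F, it is tagged U): it meets the income test.
By R20 (it requires an interview, it has attribute T): it is in category X.
By R24 (it carries flag W): it is in category H.
By R12 (it is in category H, it meets the income test): it has attribute B.
By R19 (it is in category X, it meets criterion S1, it is enrolled full-time): it is approved.
By R5 (it is approved): it meets criterion M.
By R16 (it meets criterion M): it meets criterion E.
By R8 (it meets criterion E, it has attribute B): it is a first-time applicant.

Yes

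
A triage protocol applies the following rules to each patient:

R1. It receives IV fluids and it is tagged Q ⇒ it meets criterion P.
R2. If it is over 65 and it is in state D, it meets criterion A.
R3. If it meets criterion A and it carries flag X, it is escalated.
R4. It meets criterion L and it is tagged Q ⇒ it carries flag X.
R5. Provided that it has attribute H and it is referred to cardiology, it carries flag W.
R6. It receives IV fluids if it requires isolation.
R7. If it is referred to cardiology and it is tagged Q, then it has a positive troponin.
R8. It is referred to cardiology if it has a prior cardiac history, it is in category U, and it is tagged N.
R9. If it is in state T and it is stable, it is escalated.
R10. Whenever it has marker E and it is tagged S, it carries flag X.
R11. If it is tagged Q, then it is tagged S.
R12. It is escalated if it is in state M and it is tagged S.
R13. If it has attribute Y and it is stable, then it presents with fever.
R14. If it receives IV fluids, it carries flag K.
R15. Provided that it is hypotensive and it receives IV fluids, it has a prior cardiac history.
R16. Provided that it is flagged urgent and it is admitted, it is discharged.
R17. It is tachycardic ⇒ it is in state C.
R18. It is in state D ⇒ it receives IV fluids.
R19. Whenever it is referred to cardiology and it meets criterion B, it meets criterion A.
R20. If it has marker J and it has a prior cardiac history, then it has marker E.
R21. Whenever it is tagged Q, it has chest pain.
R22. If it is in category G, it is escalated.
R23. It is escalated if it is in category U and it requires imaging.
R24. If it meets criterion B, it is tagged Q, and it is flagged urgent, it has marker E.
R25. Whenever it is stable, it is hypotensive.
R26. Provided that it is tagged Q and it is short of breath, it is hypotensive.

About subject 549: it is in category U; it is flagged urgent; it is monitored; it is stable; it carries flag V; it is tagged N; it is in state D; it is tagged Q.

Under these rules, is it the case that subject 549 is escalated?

Forward chaining from the given facts derives: is tagged S, receives IV fluids, has chest pain, is hypotensive, meets criterion P, carries flag K, has a prior cardiac history, is referred to cardiology, has a positive troponin.
Rules concluding "it is escalated": R3 needs "it meets criterion A"; R9 needs "it is in state T"; R12 needs "it is in state M"; R22 needs "it is in category G"; R23 needs "it requires imaging" — none of these are established.

No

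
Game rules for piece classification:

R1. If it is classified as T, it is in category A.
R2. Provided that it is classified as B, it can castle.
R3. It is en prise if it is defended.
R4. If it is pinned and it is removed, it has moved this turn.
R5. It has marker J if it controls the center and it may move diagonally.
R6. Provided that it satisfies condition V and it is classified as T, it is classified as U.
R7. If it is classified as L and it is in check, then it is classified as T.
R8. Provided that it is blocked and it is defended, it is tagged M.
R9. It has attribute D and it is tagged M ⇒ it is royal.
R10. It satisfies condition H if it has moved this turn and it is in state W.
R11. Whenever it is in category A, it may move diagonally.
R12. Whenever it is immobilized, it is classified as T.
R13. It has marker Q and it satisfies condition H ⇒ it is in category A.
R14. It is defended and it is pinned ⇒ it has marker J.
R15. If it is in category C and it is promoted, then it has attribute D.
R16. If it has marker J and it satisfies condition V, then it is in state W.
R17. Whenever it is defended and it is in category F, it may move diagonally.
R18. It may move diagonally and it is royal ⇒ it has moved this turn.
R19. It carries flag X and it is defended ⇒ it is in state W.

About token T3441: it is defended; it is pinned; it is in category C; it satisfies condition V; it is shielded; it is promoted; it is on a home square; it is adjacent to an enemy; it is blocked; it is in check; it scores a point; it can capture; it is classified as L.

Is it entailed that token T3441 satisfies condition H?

Yes

By R7 (it is classified as L, it is in check): it is classified as T.
By R8 (it is blocked, it is defended): it is tagged M.
By R14 (it is defended, it is pinned): it has marker J.
By R15 (it is in category C, it is promoted): it has attribute D.
By R16 (it has marker J, it satisfies condition V): it is in state W.
By R1 (it is classified as T): it is in category A.
By R9 (it has attribute D, it is tagged M): it is royal.
By R11 (it is in category A): it may move diagonally.
By R18 (it may move diagonally, it is royal): it has moved this turn.
By R10 (it has moved this turn, it is in state W): it satisfies condition H.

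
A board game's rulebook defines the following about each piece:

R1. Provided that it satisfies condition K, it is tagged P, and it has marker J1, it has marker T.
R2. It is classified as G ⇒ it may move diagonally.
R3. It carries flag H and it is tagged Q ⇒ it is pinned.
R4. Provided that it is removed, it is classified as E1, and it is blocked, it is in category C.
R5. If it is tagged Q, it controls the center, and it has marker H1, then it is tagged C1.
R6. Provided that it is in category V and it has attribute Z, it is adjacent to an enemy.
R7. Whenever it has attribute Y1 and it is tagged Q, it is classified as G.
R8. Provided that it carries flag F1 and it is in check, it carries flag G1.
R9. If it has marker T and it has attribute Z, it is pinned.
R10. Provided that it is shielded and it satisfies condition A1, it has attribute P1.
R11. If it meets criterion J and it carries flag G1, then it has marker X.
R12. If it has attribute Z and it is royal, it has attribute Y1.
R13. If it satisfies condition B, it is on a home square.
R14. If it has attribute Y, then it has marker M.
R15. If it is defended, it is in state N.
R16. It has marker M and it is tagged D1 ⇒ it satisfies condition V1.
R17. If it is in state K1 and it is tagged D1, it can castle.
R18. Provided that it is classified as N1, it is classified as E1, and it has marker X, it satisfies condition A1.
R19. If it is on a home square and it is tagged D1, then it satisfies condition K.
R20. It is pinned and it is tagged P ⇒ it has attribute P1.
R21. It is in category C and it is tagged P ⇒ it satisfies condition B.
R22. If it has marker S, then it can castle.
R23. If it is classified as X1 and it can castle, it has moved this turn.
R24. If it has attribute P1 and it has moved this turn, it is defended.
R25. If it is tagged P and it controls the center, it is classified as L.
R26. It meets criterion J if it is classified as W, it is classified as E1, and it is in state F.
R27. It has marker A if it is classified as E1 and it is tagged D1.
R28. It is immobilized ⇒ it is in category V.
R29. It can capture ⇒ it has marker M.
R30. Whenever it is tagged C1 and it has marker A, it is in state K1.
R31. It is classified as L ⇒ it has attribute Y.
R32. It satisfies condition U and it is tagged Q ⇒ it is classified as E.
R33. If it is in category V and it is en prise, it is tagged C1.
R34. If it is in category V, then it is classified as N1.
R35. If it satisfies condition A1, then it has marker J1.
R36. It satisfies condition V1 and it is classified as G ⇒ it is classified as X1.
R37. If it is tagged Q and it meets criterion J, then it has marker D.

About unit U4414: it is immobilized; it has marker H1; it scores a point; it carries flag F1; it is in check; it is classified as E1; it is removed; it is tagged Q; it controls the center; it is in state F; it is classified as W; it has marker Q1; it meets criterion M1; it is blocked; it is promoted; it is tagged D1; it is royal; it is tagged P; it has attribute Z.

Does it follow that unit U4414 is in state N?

Yes

By R4 (it is removed, it is classified as E1, it is blocked): it is in category C.
By R5 (it is tagged Q, it controls the center, it has marker H1): it is tagged C1.
By R8 (it carries flag F1, it is in check): it carries flag G1.
By R12 (it has attribute Z, it is royal): it has attribute Y1.
By R21 (it is in category C, it is tagged P): it satisfies condition B.
By R25 (it is tagged P, it controls the center): it is classified as L.
By R26 (it is classified as W, it is classified as E1, it is in state F): it meets criterion J.
By R27 (it is classified as E1, it is tagged D1): it has marker A.
By R28 (it is immobilized): it is in category V.
By R30 (it is tagged C1, it has marker A): it is in state K1.
By R31 (it is classified as L): it has attribute Y.
By R34 (it is in category V): it is classified as N1.
By R7 (it has attribute Y1, it is tagged Q): it is classified as G.
By R11 (it meets criterion J, it carries flag G1): it has marker X.
By R13 (it satisfies condition B): it is on a home square.
By R14 (it has attribute Y): it has marker M.
By R16 (it has marker M, it is tagged D1): it satisfies condition V1.
By R17 (it is in state K1, it is tagged D1): it can castle.
By R18 (it is classified as N1, it is classified as E1, it has marker X): it satisfies condition A1.
By R19 (it is on a home square, it is tagged D1): it satisfies condition K.
By R35 (it satisfies condition A1): it has marker J1.
By R36 (it satisfies condition V1, it is classified as G): it is classified as X1.
By R1 (it satisfies condition K, it is tagged P, it has marker J1): it has marker T.
By R9 (it has marker T, it has attribute Z): it is pinned.
By R20 (it is pinned, it is tagged P): it has attribute P1.
By R23 (it is classified as X1, it can castle): it has moved this turn.
By R24 (it has attribute P1, it has moved this turn): it is defended.
By R15 (it is defended): it is in state N.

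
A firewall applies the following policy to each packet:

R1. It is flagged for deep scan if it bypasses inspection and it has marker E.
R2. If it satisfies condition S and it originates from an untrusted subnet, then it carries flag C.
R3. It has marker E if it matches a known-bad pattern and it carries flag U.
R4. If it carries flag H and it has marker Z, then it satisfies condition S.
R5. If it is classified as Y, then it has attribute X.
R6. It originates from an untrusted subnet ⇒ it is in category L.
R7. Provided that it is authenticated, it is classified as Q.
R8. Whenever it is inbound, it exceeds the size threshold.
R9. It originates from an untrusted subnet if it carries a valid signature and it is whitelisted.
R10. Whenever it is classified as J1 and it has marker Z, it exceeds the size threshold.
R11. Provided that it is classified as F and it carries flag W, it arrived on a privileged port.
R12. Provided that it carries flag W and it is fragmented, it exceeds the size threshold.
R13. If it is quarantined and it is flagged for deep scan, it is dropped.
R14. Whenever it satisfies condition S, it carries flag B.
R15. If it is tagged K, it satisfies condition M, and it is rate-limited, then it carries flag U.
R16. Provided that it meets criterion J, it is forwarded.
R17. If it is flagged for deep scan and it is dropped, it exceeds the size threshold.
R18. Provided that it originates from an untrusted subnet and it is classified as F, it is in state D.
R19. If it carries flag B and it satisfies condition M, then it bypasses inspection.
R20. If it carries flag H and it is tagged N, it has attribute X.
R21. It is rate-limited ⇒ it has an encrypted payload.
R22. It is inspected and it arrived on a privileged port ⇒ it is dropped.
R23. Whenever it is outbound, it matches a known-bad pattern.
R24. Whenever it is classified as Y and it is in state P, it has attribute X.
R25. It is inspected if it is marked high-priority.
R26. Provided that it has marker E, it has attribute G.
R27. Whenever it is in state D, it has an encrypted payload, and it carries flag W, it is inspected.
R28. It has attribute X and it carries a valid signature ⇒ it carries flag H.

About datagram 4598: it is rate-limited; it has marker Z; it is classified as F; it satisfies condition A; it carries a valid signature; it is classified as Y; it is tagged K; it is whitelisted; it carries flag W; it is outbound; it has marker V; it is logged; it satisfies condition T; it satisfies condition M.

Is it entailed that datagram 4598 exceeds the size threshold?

Yes

By R5 (it is classified as Y): it has attribute X.
By R9 (it carries a valid signature, it is whitelisted): it originates from an untrusted subnet.
By R11 (it is classified as F, it carries flag W): it arrived on a privileged port.
By R15 (it is tagged K, it satisfies condition M, it is rate-limited): it carries flag U.
By R18 (it originates from an untrusted subnet, it is classified as F): it is in state D.
By R21 (it is rate-limited): it has an encrypted payload.
By R23 (it is outbound): it matches a known-bad pattern.
By R27 (it is in state D, it has an encrypted payload, it carries flag W): it is inspected.
By R28 (it has attribute X, it carries a valid signature): it carries flag H.
By R3 (it matches a known-bad pattern, it carries flag U): it has marker E.
By R4 (it carries flag H, it has marker Z): it satisfies condition S.
By R14 (it satisfies condition S): it carries flag B.
By R19 (it carries flag B, it satisfies condition M): it bypasses inspection.
By R22 (it is inspected, it arrived on a privileged port): it is dropped.
By R1 (it bypasses inspection, it has marker E): it is flagged for deep scan.
By R17 (it is flagged for deep scan, it is dropped): it exceeds the size threshold.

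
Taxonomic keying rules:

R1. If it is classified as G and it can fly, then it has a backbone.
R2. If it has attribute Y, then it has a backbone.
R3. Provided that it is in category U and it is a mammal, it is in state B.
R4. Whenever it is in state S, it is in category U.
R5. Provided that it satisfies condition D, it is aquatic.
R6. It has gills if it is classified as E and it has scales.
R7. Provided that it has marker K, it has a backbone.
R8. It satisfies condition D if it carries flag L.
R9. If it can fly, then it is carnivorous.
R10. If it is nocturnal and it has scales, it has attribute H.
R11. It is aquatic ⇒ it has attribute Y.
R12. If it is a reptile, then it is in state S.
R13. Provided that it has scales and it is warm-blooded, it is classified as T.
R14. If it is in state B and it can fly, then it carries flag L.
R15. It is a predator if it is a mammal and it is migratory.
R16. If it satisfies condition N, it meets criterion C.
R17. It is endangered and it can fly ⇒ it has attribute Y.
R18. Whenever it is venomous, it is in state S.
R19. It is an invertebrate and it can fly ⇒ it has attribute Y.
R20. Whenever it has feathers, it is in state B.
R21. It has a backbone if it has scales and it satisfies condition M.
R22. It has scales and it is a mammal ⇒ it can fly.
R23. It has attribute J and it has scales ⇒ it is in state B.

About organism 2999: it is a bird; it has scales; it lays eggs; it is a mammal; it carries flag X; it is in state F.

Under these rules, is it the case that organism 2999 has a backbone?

No

Forward chaining from the given facts derives: can fly, is carnivorous.
Rules concluding "it has a backbone": R1 needs "it is classified as G"; R2 needs "it has attribute Y"; R7 needs "it has marker K"; R21 needs "it satisfies condition M" — none of these are established.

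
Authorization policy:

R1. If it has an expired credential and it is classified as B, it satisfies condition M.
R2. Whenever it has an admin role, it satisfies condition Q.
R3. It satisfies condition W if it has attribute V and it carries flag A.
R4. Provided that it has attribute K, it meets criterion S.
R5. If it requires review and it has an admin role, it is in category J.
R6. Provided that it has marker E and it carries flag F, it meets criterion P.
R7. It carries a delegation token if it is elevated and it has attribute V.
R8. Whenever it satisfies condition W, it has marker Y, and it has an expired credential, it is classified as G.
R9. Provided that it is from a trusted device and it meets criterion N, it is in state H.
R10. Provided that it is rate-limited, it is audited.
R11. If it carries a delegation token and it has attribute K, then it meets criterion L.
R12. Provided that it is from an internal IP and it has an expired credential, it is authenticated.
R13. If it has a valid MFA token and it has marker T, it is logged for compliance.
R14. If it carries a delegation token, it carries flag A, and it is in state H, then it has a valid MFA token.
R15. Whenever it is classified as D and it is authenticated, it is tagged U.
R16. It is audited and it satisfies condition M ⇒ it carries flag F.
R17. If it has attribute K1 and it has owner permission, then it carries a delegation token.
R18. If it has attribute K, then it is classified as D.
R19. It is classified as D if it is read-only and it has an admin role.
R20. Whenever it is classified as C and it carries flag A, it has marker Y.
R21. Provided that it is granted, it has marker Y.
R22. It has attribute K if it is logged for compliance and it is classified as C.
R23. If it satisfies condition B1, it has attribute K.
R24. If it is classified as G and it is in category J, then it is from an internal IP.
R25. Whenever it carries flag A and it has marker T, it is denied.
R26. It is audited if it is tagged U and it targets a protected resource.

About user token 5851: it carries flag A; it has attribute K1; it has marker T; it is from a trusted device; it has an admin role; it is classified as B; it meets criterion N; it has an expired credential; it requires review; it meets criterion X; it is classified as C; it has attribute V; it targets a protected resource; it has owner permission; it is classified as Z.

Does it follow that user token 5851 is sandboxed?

No

Forward chaining from the given facts derives: satisfies condition M, satisfies condition Q, satisfies condition W, is in category J, is in state H, carries a delegation token, has marker Y, is denied, is classified as G, has a valid MFA token, is from an internal IP, is authenticated, is logged for compliance, has attribute K, meets criterion S, meets criterion L, is classified as D, is tagged U, is audited, carries flag F.
No rule has "it is sandboxed" as its conclusion, and it is not among the given facts.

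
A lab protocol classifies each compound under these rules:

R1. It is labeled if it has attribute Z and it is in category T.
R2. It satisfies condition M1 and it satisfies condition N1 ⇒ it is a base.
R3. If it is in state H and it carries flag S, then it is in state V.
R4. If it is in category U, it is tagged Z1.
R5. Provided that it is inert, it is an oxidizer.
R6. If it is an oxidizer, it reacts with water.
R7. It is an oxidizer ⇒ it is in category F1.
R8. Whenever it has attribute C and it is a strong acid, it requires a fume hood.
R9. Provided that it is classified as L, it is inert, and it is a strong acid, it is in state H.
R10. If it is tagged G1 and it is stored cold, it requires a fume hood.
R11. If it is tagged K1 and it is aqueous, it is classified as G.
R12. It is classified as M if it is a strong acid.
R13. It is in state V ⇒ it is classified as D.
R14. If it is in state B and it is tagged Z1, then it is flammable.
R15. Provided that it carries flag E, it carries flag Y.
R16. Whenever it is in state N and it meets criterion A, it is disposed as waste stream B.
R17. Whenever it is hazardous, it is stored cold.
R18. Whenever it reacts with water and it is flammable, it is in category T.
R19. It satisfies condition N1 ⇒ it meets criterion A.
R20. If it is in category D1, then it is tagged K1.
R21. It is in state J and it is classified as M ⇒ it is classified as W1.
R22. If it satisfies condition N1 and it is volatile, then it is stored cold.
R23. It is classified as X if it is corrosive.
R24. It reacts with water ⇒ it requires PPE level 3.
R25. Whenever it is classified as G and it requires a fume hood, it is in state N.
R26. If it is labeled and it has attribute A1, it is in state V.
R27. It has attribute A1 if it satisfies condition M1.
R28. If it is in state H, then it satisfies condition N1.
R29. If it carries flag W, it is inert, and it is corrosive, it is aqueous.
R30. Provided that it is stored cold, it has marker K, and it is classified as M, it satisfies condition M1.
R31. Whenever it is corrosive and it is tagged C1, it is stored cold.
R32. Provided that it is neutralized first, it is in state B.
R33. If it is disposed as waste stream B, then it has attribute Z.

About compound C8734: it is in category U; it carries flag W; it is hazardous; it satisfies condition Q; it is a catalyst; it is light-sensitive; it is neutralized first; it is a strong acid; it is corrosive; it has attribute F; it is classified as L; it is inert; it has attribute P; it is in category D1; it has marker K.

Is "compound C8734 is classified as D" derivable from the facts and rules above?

Forward chaining from the given facts derives: is tagged Z1, is an oxidizer, reacts with water, is in category F1, is in state H, is classified as M, is stored cold, is tagged K1, is classified as X, requires PPE level 3, satisfies condition N1, is aqueous, satisfies condition M1, is in state B, is a base, is classified as G, is flammable, is in category T, meets criterion A, has attribute A1.
The only rule concluding "it is classified as D" is R13, which needs "it is in state V"; that is never established.

No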